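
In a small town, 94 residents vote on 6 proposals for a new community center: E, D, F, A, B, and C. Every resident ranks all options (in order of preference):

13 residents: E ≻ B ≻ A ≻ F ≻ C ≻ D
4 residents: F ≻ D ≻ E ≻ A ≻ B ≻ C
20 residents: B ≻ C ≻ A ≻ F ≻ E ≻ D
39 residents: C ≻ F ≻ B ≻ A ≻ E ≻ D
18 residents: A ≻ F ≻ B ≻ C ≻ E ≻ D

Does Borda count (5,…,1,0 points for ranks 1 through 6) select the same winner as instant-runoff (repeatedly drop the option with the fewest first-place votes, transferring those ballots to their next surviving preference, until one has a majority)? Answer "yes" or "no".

yes

Borda — scores: E 154, D 16, F 314, A 275, B 327, C 324. Winner: B.
Instant-runoff — R1 E 13, D 0, F 4, A 18, B 20, C 39 (D out); R2 E 13, F 4, A 18, B 20, C 39 (F out); R3 E 17, A 18, B 20, C 39 (E out); R4 A 22, B 33, C 39 (A out); R5 B 55, C 39 (B winner). Winner: B.
The two methods agree.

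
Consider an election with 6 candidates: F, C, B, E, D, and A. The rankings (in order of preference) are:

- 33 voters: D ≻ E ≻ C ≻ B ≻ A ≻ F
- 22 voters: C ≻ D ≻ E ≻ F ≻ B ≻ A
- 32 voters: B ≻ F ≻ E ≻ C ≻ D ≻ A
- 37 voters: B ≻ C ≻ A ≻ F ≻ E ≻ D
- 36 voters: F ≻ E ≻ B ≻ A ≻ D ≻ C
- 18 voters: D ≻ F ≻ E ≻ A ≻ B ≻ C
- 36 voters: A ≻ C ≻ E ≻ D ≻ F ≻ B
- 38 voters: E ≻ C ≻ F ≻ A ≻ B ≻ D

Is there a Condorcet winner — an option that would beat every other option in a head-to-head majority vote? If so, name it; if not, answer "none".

E vs F: 129–123 for E.
E vs C: 157–95 for E.
E vs B: 183–69 for E.
E vs D: 179–73 for E.
E vs A: 179–73 for E.
E beats every other option head-to-head.

E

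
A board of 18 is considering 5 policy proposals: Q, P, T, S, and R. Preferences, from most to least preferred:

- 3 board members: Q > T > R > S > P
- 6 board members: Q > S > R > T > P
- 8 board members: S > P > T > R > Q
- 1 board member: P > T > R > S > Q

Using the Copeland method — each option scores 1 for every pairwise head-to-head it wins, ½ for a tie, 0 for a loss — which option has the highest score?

Q: ties P, T, S, and R → score 2.
P: ties Q, T, and R; loses to S → score 1.5.
T: beats R; ties Q and P; loses to S → score 2.
S: beats P, T, and R; ties Q → score 3.5.
R: ties Q and P; loses to T and S → score 1.
S has the best pairwise record.

S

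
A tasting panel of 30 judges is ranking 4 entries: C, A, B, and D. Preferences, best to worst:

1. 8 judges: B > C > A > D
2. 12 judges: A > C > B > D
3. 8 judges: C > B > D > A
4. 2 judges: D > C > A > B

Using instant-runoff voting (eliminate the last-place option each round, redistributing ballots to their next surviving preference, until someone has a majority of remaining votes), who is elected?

Round 1: C 8, A 12, B 8, D 2. Eliminate D.
Round 2: C 10, A 12, B 8. Eliminate B.
Round 3: C 18, A 12. C has a majority.

C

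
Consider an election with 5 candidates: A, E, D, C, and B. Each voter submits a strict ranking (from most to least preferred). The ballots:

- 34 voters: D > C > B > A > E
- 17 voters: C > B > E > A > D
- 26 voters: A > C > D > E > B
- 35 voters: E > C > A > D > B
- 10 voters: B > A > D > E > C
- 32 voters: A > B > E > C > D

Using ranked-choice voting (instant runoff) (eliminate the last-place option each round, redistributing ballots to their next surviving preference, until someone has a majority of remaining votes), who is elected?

A

Round 1: A 58, E 35, D 34, C 17, B 10. Eliminate B.
Round 2: A 68, E 35, D 34, C 17. Eliminate C.
Round 3: A 68, E 52, D 34. Eliminate D.
Round 4: A 102, E 52. A has a majority.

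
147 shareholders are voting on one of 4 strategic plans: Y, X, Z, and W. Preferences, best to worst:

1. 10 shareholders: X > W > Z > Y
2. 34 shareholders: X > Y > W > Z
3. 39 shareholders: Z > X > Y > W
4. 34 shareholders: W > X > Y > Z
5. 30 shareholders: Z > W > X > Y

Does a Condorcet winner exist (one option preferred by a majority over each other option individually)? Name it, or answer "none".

X vs Y: 147–0 for X.
X vs Z: 78–69 for X.
X vs W: 83–64 for X.
X beats every other option head-to-head.

X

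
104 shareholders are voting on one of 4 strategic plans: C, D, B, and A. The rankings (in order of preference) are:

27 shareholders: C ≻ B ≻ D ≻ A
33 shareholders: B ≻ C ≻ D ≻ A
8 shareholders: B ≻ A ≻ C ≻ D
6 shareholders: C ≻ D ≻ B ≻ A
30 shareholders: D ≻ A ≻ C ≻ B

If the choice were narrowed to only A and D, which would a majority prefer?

Voters preferring A to D: 8; preferring D to A: 96.
D wins the head-to-head.

D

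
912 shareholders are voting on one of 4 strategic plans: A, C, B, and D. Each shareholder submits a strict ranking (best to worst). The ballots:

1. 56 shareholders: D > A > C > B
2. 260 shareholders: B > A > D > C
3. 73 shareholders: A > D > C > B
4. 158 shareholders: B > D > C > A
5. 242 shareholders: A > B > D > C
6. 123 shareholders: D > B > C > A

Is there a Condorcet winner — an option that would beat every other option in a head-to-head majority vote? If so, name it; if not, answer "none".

B

B vs A: 541–371 for B.
B vs C: 783–129 for B.
B vs D: 660–252 for B.
B beats every other option head-to-head.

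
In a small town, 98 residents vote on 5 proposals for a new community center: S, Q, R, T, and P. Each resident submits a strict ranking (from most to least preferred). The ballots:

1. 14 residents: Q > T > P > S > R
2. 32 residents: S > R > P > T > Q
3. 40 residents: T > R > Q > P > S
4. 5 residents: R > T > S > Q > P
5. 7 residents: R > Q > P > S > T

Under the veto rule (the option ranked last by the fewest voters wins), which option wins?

Last-place votes: S 40, Q 32, R 14, T 7, P 5.
P is ranked last by the fewest voters, so P wins.

P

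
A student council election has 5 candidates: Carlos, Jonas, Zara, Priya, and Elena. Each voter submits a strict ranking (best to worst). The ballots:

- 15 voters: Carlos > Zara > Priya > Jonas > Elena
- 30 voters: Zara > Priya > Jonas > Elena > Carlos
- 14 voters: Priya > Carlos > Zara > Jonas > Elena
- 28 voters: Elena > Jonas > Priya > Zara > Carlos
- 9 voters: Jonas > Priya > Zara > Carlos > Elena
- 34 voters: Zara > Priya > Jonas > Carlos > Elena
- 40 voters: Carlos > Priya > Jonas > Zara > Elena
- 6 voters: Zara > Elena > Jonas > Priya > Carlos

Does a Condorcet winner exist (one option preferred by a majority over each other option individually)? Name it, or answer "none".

Priya

Priya vs Carlos: 121–55 for Priya.
Priya vs Jonas: 133–43 for Priya.
Priya vs Zara: 91–85 for Priya.
Priya vs Elena: 142–34 for Priya.
Priya beats every other option head-to-head.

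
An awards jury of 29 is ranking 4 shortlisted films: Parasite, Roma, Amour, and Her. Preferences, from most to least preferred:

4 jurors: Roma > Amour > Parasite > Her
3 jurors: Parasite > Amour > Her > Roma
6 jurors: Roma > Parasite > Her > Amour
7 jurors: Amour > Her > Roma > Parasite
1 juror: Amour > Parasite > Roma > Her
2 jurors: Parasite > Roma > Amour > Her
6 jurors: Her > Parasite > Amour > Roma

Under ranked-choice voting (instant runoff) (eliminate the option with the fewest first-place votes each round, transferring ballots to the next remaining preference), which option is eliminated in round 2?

Round 1: Parasite 5, Roma 10, Amour 8, Her 6. Eliminate Parasite.
Round 2: Roma 12, Amour 11, Her 6. Eliminate Her.

Her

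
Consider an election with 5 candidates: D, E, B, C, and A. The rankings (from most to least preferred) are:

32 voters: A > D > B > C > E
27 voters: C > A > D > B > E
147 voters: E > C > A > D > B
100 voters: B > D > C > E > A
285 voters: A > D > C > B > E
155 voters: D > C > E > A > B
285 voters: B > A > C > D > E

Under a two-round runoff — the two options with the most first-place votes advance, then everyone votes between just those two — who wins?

Round 1 first-place votes: D 155, E 147, B 385, C 27, A 317.
B and A advance.
Runoff: B is preferred to A by 385 voters; A by 646.
A wins the runoff.

A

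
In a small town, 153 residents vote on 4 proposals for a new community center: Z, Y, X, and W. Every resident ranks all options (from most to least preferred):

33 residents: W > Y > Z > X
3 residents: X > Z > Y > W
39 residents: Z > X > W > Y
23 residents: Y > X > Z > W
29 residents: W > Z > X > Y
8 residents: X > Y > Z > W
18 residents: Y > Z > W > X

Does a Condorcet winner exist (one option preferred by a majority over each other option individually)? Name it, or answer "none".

Checking pairwise contests:
Y beats Z 82–71.
X beats Y 79–74.
Z beats X 119–34.
Z beats W 91–62.
Every option loses at least one head-to-head, so there is no Condorcet winner.

none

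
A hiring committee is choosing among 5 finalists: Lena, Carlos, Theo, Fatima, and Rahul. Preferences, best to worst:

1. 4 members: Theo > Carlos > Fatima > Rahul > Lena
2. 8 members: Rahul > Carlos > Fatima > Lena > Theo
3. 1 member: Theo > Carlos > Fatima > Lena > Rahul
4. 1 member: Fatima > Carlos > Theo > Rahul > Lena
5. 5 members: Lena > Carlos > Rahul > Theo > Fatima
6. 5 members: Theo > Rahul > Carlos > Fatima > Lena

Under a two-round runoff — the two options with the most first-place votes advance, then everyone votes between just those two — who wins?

Round 1 first-place votes: Lena 5, Carlos 0, Theo 10, Fatima 1, Rahul 8.
Theo and Rahul advance.
Runoff: Theo is preferred to Rahul by 11 voters; Rahul by 13.
Rahul wins the runoff.

Rahul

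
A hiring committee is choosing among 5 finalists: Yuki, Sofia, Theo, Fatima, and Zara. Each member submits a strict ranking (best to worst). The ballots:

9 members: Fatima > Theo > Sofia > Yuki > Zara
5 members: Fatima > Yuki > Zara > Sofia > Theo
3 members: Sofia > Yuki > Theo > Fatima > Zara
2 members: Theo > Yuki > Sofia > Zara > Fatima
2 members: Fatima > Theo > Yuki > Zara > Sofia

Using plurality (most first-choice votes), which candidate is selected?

First-place votes: Yuki 0, Sofia 3, Theo 2, Fatima 16, Zara 0.
Fatima has the most first-place votes.

Fatima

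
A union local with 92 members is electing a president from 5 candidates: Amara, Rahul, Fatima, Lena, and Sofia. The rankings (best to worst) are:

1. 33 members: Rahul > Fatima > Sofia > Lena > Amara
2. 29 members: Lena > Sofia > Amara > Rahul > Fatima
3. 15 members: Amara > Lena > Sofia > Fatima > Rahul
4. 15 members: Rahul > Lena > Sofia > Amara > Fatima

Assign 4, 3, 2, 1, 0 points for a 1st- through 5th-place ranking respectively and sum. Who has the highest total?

Amara: 33·0 + 29·2 + 15·4 + 15·1 = 133
Rahul: 33·4 + 29·1 + 15·0 + 15·4 = 221
Fatima: 33·3 + 29·0 + 15·1 + 15·0 = 114
Lena: 33·1 + 29·4 + 15·3 + 15·3 = 239
Sofia: 33·2 + 29·3 + 15·2 + 15·2 = 213
Lena has the highest Borda score (239).

Lena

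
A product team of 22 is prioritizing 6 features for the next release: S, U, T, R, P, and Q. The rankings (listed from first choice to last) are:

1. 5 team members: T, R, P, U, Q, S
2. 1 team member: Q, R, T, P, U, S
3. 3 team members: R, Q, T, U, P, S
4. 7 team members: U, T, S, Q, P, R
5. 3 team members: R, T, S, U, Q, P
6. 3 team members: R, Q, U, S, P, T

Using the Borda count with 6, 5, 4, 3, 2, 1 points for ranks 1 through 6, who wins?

T

S: 5·1 + 1·1 + 3·1 + 7·4 + 3·4 + 3·3 = 58
U: 5·3 + 1·2 + 3·3 + 7·6 + 3·3 + 3·4 = 89
T: 5·6 + 1·4 + 3·4 + 7·5 + 3·5 + 3·1 = 99
R: 5·5 + 1·5 + 3·6 + 7·1 + 3·6 + 3·6 = 91
P: 5·4 + 1·3 + 3·2 + 7·2 + 3·1 + 3·2 = 52
Q: 5·2 + 1·6 + 3·5 + 7·3 + 3·2 + 3·5 = 73
T has the highest Borda score (99).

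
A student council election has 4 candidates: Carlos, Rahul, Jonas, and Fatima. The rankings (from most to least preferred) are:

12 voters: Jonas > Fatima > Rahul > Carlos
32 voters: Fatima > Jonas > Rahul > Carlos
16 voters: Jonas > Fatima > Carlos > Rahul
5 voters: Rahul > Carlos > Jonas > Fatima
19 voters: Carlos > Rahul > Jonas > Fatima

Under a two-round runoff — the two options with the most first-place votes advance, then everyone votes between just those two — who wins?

Round 1 first-place votes: Carlos 19, Rahul 5, Jonas 28, Fatima 32.
Fatima and Jonas advance.
Runoff: Fatima is preferred to Jonas by 32 voters; Jonas by 52.
Jonas wins the runoff.

Jonas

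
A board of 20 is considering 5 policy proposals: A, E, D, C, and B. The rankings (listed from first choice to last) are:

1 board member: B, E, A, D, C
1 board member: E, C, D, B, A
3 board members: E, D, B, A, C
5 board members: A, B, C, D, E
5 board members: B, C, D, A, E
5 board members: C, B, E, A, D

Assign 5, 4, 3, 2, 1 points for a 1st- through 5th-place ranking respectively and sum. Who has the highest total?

A: 1·3 + 1·1 + 3·2 + 5·5 + 5·2 + 5·2 = 55
E: 1·4 + 1·5 + 3·5 + 5·1 + 5·1 + 5·3 = 49
D: 1·2 + 1·3 + 3·4 + 5·2 + 5·3 + 5·1 = 47
C: 1·1 + 1·4 + 3·1 + 5·3 + 5·4 + 5·5 = 68
B: 1·5 + 1·2 + 3·3 + 5·4 + 5·5 + 5·4 = 81
B has the highest Borda score (81).

B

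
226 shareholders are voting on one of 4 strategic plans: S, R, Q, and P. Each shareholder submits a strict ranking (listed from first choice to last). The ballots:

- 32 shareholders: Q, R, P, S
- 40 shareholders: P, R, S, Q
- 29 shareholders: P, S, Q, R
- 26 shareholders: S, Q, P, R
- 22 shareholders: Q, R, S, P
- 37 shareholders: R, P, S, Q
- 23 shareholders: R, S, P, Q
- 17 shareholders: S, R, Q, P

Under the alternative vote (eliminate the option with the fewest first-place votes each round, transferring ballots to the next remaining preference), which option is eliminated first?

Round 1: S 43, R 60, Q 54, P 69. Eliminate S.

S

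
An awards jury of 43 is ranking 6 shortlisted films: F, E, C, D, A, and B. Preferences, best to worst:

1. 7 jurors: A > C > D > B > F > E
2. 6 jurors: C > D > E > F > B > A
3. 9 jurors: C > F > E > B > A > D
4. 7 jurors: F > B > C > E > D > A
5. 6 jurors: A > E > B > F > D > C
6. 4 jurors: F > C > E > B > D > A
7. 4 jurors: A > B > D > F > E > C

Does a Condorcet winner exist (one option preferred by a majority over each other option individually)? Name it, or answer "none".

C vs F: 22–21 for C.
C vs E: 33–10 for C.
C vs D: 33–10 for C.
C vs A: 26–17 for C.
C vs B: 26–17 for C.
C beats every other option head-to-head.

C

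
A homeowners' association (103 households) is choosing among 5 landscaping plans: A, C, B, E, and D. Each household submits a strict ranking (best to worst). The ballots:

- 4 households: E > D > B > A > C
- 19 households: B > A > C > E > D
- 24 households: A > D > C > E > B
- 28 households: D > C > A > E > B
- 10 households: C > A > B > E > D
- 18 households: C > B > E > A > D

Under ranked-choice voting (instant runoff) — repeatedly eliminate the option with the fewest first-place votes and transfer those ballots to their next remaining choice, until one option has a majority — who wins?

Round 1: A 24, C 28, B 19, E 4, D 28. Eliminate E.
Round 2: A 24, C 28, B 19, D 32. Eliminate B.
Round 3: A 43, C 28, D 32. Eliminate C.
Round 4: A 71, D 32. A has a majority.

A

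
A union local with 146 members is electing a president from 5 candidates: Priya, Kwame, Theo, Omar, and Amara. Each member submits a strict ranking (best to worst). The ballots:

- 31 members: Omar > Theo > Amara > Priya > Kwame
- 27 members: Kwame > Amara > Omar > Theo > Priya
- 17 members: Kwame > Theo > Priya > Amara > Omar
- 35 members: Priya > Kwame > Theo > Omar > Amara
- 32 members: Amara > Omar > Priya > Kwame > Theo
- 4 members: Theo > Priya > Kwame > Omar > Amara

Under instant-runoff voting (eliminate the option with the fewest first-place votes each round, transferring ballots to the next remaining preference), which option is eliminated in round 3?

Round 1: Priya 35, Kwame 44, Theo 4, Omar 31, Amara 32. Eliminate Theo.
Round 2: Priya 39, Kwame 44, Omar 31, Amara 32. Eliminate Omar.
Round 3: Priya 39, Kwame 44, Amara 63. Eliminate Priya.

Priya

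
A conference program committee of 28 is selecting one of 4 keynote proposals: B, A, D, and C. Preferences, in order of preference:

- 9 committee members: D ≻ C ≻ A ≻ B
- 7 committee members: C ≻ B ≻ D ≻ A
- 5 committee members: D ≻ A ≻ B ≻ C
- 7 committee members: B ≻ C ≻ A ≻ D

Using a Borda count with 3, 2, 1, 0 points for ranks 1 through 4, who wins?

B: 9·0 + 7·2 + 5·1 + 7·3 = 40
A: 9·1 + 7·0 + 5·2 + 7·1 = 26
D: 9·3 + 7·1 + 5·3 + 7·0 = 49
C: 9·2 + 7·3 + 5·0 + 7·2 = 53
C has the highest Borda score (53).

C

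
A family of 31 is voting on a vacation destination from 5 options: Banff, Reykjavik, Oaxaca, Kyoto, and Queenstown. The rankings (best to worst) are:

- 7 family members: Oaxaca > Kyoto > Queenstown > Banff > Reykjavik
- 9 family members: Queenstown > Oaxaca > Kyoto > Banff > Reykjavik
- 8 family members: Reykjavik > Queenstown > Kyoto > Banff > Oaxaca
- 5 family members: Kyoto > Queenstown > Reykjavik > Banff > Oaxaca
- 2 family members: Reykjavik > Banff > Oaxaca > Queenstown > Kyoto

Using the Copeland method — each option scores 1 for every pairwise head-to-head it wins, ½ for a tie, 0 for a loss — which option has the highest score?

Banff: beats Reykjavik; loses to Oaxaca, Kyoto, and Queenstown → score 1.
Reykjavik: loses to Banff, Oaxaca, Kyoto, and Queenstown → score 0.
Oaxaca: beats Banff, Reykjavik, and Kyoto; loses to Queenstown → score 3.
Kyoto: beats Banff and Reykjavik; loses to Oaxaca and Queenstown → score 2.
Queenstown: beats Banff, Reykjavik, Oaxaca, and Kyoto → score 4.
Queenstown has the best pairwise record.

Queenstown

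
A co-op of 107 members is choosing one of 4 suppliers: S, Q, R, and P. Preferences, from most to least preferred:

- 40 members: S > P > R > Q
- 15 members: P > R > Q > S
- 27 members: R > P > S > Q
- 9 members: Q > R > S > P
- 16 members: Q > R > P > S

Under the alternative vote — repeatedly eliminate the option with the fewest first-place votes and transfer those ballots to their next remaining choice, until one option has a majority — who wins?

R

Round 1: S 40, Q 25, R 27, P 15. Eliminate P.
Round 2: S 40, Q 25, R 42. Eliminate Q.
Round 3: S 40, R 67. R has a majority.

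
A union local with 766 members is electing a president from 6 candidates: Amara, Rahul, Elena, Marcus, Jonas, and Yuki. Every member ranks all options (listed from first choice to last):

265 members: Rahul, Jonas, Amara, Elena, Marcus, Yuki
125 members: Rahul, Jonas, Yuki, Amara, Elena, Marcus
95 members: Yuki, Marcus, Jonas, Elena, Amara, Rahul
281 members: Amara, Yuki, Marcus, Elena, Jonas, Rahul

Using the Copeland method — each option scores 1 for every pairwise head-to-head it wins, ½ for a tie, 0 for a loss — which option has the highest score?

Rahul

Amara: beats Elena, Marcus, and Yuki; loses to Rahul and Jonas → score 3.
Rahul: beats Amara, Elena, Marcus, Jonas, and Yuki → score 5.
Elena: beats Marcus; loses to Amara, Rahul, Jonas, and Yuki → score 1.
Marcus: loses to Amara, Rahul, Elena, Jonas, and Yuki → score 0.
Jonas: beats Amara, Elena, Marcus, and Yuki; loses to Rahul → score 4.
Yuki: beats Elena and Marcus; loses to Amara, Rahul, and Jonas → score 2.
Rahul has the best pairwise record.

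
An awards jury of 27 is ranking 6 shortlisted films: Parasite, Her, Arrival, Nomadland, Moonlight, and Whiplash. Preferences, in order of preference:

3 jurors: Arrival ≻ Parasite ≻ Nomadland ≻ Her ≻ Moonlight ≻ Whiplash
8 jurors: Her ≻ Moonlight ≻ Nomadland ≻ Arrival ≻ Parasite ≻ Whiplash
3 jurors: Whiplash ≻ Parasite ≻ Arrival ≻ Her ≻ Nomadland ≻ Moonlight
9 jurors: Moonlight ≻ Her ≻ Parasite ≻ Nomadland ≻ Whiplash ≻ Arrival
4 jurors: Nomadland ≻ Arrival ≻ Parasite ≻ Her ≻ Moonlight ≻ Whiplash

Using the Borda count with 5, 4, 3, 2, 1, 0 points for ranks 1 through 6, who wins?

Her

Parasite: 3·4 + 8·1 + 3·4 + 9·3 + 4·3 = 71
Her: 3·2 + 8·5 + 3·2 + 9·4 + 4·2 = 96
Arrival: 3·5 + 8·2 + 3·3 + 9·0 + 4·4 = 56
Nomadland: 3·3 + 8·3 + 3·1 + 9·2 + 4·5 = 74
Moonlight: 3·1 + 8·4 + 3·0 + 9·5 + 4·1 = 84
Whiplash: 3·0 + 8·0 + 3·5 + 9·1 + 4·0 = 24
Her has the highest Borda score (96).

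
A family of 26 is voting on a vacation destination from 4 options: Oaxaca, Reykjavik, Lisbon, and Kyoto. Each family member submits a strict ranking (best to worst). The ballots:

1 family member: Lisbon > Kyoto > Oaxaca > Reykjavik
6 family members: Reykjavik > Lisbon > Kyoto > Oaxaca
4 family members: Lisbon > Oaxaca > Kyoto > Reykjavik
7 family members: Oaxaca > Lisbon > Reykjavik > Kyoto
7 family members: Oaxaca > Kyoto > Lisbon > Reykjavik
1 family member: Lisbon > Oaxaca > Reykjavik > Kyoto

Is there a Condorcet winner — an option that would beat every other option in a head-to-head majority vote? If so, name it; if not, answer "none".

Oaxaca

Oaxaca vs Reykjavik: 20–6 for Oaxaca.
Oaxaca vs Lisbon: 14–12 for Oaxaca.
Oaxaca vs Kyoto: 19–7 for Oaxaca.
Oaxaca beats every other option head-to-head.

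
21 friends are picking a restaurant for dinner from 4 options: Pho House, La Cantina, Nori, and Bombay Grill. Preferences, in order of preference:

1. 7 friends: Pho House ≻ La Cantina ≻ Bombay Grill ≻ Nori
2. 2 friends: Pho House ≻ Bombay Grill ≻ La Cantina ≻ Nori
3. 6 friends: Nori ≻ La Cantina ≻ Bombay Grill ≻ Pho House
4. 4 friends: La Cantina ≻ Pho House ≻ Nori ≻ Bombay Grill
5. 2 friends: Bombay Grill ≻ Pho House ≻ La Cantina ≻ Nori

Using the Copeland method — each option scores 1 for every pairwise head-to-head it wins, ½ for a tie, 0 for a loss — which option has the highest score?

Pho House: beats La Cantina, Nori, and Bombay Grill → score 3.
La Cantina: beats Nori and Bombay Grill; loses to Pho House → score 2.
Nori: loses to Pho House, La Cantina, and Bombay Grill → score 0.
Bombay Grill: beats Nori; loses to Pho House and La Cantina → score 1.
Pho House has the best pairwise record.

Pho House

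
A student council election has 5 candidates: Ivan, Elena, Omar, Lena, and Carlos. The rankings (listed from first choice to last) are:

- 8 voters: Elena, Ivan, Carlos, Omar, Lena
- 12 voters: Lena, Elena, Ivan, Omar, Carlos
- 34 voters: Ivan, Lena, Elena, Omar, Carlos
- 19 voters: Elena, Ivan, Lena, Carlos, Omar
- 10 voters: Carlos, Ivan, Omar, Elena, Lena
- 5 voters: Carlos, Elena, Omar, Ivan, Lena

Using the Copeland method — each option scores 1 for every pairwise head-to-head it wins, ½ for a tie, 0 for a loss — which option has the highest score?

Ivan: beats Omar, Lena, and Carlos; ties Elena → score 3.5.
Elena: beats Omar and Carlos; ties Ivan; loses to Lena → score 2.5.
Omar: beats Carlos; loses to Ivan, Elena, and Lena → score 1.
Lena: beats Elena, Omar, and Carlos; loses to Ivan → score 3.
Carlos: loses to Ivan, Elena, Omar, and Lena → score 0.
Ivan has the best pairwise record.

Ivan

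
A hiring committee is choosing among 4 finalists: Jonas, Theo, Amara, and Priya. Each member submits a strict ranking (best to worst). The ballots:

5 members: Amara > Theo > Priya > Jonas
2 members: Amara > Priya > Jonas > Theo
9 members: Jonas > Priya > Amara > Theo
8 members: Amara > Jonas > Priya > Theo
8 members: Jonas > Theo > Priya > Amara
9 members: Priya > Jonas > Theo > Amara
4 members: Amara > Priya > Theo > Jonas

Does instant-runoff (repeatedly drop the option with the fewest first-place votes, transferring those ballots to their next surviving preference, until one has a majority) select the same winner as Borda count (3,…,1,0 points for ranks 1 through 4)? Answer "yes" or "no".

Instant-runoff — R1 Jonas 17, Theo 0, Amara 19, Priya 9 (Theo out); R2 Jonas 17, Amara 19, Priya 9 (Priya out); R3 Jonas 26, Amara 19 (Jonas winner). Winner: Jonas.
Borda — scores: Jonas 87, Theo 39, Amara 66, Priya 78. Winner: Jonas.
The two methods agree.

yes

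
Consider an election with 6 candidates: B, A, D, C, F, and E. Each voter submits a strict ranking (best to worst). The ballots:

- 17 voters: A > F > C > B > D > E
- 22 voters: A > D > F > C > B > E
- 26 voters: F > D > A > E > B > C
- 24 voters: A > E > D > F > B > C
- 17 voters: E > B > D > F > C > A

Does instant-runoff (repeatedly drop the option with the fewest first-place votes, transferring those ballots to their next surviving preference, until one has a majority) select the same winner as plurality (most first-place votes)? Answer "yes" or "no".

yes

Instant-runoff — R1 B 0, A 63, D 0, C 0, F 26, E 17 (A winner). Winner: A.
Plurality — first-place votes: B 0, A 63, D 0, C 0, F 26, E 17. Winner: A.
The two methods agree.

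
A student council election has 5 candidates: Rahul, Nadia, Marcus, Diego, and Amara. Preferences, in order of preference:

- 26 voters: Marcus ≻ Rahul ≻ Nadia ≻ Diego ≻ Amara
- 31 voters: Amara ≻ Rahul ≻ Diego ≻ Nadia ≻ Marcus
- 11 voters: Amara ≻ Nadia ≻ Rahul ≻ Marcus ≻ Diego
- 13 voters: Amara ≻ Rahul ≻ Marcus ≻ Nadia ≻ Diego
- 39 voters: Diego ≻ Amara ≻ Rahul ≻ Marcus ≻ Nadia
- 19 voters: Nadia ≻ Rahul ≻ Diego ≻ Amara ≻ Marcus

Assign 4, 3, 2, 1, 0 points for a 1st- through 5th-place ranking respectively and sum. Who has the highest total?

Rahul

Rahul: 26·3 + 31·3 + 11·2 + 13·3 + 39·2 + 19·3 = 367
Nadia: 26·2 + 31·1 + 11·3 + 13·1 + 39·0 + 19·4 = 205
Marcus: 26·4 + 31·0 + 11·1 + 13·2 + 39·1 + 19·0 = 180
Diego: 26·1 + 31·2 + 11·0 + 13·0 + 39·4 + 19·2 = 282
Amara: 26·0 + 31·4 + 11·4 + 13·4 + 39·3 + 19·1 = 356
Rahul has the highest Borda score (367).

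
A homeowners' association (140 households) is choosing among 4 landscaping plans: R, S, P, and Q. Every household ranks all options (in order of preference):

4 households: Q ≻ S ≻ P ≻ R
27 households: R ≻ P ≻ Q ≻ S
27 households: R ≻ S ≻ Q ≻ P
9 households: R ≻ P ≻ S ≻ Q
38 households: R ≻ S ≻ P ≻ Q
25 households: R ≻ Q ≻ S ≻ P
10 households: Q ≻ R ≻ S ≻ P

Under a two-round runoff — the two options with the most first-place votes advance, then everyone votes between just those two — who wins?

R

Round 1 first-place votes: R 126, S 0, P 0, Q 14.
R and Q advance.
Runoff: R is preferred to Q by 126 voters; Q by 14.
R wins the runoff.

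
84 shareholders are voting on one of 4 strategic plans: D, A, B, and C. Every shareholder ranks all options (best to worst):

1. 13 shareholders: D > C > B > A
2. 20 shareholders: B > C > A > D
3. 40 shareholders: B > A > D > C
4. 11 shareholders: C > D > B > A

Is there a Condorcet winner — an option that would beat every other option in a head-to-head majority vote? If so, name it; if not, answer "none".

B

B vs D: 60–24 for B.
B vs A: 84–0 for B.
B vs C: 60–24 for B.
B beats every other option head-to-head.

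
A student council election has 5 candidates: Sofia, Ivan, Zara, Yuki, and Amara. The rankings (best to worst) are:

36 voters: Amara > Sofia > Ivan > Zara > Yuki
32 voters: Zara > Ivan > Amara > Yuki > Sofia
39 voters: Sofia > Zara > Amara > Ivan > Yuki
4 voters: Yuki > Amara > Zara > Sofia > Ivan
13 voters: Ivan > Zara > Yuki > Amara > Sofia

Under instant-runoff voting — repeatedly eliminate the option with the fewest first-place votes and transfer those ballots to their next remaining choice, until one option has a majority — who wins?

Round 1: Sofia 39, Ivan 13, Zara 32, Yuki 4, Amara 36. Eliminate Yuki.
Round 2: Sofia 39, Ivan 13, Zara 32, Amara 40. Eliminate Ivan.
Round 3: Sofia 39, Zara 45, Amara 40. Eliminate Sofia.
Round 4: Zara 84, Amara 40. Zara has a majority.

Zara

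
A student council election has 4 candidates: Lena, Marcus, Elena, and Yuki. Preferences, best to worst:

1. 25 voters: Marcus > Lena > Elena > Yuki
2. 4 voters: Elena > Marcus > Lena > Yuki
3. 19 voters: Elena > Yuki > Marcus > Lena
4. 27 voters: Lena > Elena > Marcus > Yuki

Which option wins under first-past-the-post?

First-place votes: Lena 27, Marcus 25, Elena 23, Yuki 0.
Lena has the most first-place votes.

Lena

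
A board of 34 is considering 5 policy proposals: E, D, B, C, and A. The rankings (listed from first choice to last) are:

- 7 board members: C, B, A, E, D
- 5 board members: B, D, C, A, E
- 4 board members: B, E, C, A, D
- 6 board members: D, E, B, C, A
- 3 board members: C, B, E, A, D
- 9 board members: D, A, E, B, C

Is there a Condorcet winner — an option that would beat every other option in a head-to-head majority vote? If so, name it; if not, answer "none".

B

B vs E: 19–15 for B.
B vs D: 19–15 for B.
B vs C: 24–10 for B.
B vs A: 25–9 for B.
B beats every other option head-to-head.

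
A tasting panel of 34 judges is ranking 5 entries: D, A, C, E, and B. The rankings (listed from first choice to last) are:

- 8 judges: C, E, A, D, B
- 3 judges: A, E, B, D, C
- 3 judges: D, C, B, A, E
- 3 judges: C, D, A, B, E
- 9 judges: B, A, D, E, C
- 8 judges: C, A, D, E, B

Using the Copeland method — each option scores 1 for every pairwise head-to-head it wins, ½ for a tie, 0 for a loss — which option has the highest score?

C

D: beats E and B; loses to A and C → score 2.
A: beats D, E, and B; loses to C → score 3.
C: beats D, A, E, and B → score 4.
E: beats B; loses to D, A, and C → score 1.
B: loses to D, A, C, and E → score 0.
C has the best pairwise record.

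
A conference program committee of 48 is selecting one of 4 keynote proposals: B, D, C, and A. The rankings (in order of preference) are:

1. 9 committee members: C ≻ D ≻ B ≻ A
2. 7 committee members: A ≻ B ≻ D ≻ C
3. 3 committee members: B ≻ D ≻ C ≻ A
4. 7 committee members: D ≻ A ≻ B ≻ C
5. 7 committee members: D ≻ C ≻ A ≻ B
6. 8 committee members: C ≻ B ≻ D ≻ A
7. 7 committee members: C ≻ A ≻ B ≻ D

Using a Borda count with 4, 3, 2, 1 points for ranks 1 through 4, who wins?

C

B: 9·2 + 7·3 + 3·4 + 7·2 + 7·1 + 8·3 + 7·2 = 110
D: 9·3 + 7·2 + 3·3 + 7·4 + 7·4 + 8·2 + 7·1 = 129
C: 9·4 + 7·1 + 3·2 + 7·1 + 7·3 + 8·4 + 7·4 = 137
A: 9·1 + 7·4 + 3·1 + 7·3 + 7·2 + 8·1 + 7·3 = 104
C has the highest Borda score (137).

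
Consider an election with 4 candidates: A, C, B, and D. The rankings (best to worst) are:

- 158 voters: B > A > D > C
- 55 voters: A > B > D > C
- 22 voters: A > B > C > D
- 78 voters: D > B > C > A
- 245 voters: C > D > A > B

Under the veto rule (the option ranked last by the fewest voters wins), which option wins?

Last-place votes: A 78, C 213, B 245, D 22.
D is ranked last by the fewest voters, so D wins.

D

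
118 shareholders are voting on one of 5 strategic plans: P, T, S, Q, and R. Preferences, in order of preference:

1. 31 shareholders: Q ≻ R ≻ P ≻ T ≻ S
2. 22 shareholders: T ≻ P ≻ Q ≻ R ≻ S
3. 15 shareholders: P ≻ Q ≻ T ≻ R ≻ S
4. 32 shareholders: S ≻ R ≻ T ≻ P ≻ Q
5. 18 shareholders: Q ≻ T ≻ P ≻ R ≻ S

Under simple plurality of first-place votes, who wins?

Q

First-place votes: P 15, T 22, S 32, Q 49, R 0.
Q has the most first-place votes.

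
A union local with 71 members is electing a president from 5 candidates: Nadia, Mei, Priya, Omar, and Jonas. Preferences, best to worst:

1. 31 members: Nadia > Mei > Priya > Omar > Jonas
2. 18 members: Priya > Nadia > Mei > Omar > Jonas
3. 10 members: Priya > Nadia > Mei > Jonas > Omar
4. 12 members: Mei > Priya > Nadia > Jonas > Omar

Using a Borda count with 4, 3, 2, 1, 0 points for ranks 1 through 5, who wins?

Nadia

Nadia: 31·4 + 18·3 + 10·3 + 12·2 = 232
Mei: 31·3 + 18·2 + 10·2 + 12·4 = 197
Priya: 31·2 + 18·4 + 10·4 + 12·3 = 210
Omar: 31·1 + 18·1 + 10·0 + 12·0 = 49
Jonas: 31·0 + 18·0 + 10·1 + 12·1 = 22
Nadia has the highest Borda score (232).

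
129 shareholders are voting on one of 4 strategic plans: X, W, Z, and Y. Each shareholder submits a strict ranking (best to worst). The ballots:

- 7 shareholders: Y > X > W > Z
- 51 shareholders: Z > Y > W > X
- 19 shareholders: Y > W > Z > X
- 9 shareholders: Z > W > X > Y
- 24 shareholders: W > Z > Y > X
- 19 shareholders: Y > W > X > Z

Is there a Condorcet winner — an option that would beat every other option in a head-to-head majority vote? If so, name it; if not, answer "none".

Checking pairwise contests:
W beats X 122–7.
Y beats W 96–33.
W beats Z 69–60.
Z beats Y 84–45.
Every option loses at least one head-to-head, so there is no Condorcet winner.

none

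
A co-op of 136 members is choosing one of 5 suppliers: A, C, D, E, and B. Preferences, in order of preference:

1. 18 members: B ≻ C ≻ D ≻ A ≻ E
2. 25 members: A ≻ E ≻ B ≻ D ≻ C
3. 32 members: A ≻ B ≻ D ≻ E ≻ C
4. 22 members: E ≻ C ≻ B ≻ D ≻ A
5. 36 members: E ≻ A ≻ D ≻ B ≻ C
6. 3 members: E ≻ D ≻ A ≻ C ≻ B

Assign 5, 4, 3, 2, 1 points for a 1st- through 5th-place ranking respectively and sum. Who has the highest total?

A

A: 18·2 + 25·5 + 32·5 + 22·1 + 36·4 + 3·3 = 496
C: 18·4 + 25·1 + 32·1 + 22·4 + 36·1 + 3·2 = 259
D: 18·3 + 25·2 + 32·3 + 22·2 + 36·3 + 3·4 = 364
E: 18·1 + 25·4 + 32·2 + 22·5 + 36·5 + 3·5 = 487
B: 18·5 + 25·3 + 32·4 + 22·3 + 36·2 + 3·1 = 434
A has the highest Borda score (496).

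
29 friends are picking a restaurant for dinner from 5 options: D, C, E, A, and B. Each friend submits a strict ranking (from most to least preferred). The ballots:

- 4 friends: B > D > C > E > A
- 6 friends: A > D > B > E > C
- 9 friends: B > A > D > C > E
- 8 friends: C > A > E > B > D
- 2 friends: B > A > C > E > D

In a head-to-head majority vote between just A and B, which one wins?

B

Voters preferring A to B: 14; preferring B to A: 15.
B wins the head-to-head.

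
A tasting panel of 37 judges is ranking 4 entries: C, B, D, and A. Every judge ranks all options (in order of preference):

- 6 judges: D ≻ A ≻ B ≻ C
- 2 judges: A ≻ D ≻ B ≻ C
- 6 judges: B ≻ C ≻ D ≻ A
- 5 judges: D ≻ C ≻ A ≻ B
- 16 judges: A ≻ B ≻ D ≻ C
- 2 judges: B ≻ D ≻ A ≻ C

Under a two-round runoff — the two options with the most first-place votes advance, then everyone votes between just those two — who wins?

Round 1 first-place votes: C 0, B 8, D 11, A 18.
A and D advance.
Runoff: A is preferred to D by 18 voters; D by 19.
D wins the runoff.

D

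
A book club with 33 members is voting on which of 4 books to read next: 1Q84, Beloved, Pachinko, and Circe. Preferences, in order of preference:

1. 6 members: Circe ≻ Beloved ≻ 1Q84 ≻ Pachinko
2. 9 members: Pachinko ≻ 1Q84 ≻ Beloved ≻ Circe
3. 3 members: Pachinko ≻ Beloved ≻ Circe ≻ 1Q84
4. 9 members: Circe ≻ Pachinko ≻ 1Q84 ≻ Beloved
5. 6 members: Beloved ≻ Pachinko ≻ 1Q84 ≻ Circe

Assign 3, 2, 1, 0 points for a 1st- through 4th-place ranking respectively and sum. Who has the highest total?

Pachinko

1Q84: 6·1 + 9·2 + 3·0 + 9·1 + 6·1 = 39
Beloved: 6·2 + 9·1 + 3·2 + 9·0 + 6·3 = 45
Pachinko: 6·0 + 9·3 + 3·3 + 9·2 + 6·2 = 66
Circe: 6·3 + 9·0 + 3·1 + 9·3 + 6·0 = 48
Pachinko has the highest Borda score (66).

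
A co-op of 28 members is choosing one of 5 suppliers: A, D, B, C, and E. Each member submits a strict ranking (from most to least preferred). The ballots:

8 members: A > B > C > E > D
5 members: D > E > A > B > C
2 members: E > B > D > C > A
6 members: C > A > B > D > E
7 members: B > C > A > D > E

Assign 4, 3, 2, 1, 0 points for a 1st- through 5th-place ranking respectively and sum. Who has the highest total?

A: 8·4 + 5·2 + 2·0 + 6·3 + 7·2 = 74
D: 8·0 + 5·4 + 2·2 + 6·1 + 7·1 = 37
B: 8·3 + 5·1 + 2·3 + 6·2 + 7·4 = 75
C: 8·2 + 5·0 + 2·1 + 6·4 + 7·3 = 63
E: 8·1 + 5·3 + 2·4 + 6·0 + 7·0 = 31
B has the highest Borda score (75).

B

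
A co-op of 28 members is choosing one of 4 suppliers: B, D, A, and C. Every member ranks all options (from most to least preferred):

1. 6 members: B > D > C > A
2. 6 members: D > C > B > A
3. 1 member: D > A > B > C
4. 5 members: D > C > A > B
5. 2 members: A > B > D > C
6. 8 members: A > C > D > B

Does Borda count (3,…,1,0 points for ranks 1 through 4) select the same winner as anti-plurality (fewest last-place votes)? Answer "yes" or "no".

Borda — scores: B 29, D 58, A 37, C 44. Winner: D.
Anti-plurality — last-place votes: B 13, D 0, A 12, C 3. Winner: D.
The two methods agree.

yes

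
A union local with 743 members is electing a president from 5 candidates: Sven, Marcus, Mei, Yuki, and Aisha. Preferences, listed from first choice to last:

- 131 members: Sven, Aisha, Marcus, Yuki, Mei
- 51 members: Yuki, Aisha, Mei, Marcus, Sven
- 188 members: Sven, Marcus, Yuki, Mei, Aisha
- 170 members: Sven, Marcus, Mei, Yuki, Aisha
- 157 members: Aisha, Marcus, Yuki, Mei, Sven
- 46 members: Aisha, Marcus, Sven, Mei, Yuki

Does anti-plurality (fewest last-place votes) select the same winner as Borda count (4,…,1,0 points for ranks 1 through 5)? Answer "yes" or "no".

no

Anti-plurality — last-place votes: Sven 208, Marcus 0, Mei 131, Yuki 46, Aisha 358. Winner: Marcus.
Borda — scores: Sven 2048, Marcus 1996, Mei 833, Yuki 1195, Aisha 1358. Winner: Sven.
The two methods disagree.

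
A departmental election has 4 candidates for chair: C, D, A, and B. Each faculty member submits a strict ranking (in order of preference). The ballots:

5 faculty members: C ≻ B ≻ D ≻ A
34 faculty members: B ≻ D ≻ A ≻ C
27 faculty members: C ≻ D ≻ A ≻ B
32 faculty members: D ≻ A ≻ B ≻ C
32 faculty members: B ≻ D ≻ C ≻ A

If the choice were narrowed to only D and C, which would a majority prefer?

D

Voters preferring D to C: 98; preferring C to D: 32.
D wins the head-to-head.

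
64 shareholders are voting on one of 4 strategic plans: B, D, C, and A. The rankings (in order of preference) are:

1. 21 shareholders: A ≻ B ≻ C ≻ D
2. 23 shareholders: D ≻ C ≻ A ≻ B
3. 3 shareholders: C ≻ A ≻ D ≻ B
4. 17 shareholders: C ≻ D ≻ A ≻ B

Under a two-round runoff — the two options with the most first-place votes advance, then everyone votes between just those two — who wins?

Round 1 first-place votes: B 0, D 23, C 20, A 21.
D and A advance.
Runoff: D is preferred to A by 40 voters; A by 24.
D wins the runoff.

D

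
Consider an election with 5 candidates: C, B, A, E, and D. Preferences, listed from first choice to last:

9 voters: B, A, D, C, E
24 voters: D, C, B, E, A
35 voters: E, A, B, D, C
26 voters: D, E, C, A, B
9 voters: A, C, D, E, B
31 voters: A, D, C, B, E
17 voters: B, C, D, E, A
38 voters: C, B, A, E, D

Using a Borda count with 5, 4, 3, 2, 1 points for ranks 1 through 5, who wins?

C: 9·2 + 24·4 + 35·1 + 26·3 + 9·4 + 31·3 + 17·4 + 38·5 = 614
B: 9·5 + 24·3 + 35·3 + 26·1 + 9·1 + 31·2 + 17·5 + 38·4 = 556
A: 9·4 + 24·1 + 35·4 + 26·2 + 9·5 + 31·5 + 17·1 + 38·3 = 583
E: 9·1 + 24·2 + 35·5 + 26·4 + 9·2 + 31·1 + 17·2 + 38·2 = 495
D: 9·3 + 24·5 + 35·2 + 26·5 + 9·3 + 31·4 + 17·3 + 38·1 = 587
C has the highest Borda score (614).

C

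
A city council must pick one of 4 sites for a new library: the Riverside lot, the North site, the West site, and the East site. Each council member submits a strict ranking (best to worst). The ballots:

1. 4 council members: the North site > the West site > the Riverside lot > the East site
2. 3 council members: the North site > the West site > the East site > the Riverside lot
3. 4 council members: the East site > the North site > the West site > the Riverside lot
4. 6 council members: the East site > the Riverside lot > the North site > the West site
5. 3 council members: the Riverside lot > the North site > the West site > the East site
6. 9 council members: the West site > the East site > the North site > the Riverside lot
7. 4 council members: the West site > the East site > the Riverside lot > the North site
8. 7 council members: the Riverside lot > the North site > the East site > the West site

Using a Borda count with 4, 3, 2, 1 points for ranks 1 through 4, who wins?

the Riverside lot: 4·2 + 3·1 + 4·1 + 6·3 + 3·4 + 9·1 + 4·2 + 7·4 = 90
the North site: 4·4 + 3·4 + 4·3 + 6·2 + 3·3 + 9·2 + 4·1 + 7·3 = 104
the West site: 4·3 + 3·3 + 4·2 + 6·1 + 3·2 + 9·4 + 4·4 + 7·1 = 100
the East site: 4·1 + 3·2 + 4·4 + 6·4 + 3·1 + 9·3 + 4·3 + 7·2 = 106
the East site has the highest Borda score (106).

the East site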